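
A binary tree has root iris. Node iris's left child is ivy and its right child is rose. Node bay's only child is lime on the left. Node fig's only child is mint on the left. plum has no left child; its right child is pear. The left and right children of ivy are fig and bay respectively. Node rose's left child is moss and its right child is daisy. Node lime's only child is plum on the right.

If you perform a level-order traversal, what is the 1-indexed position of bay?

5

Level-order visits nodes level by level from the root, left to right within each level.
Level 0: iris
Level 1: ivy, rose
Level 2: fig, bay, moss, daisy
Level 3: mint, lime
Level 4: plum
Level 5: pear
Full level-order sequence: iris, ivy, rose, fig, bay, moss, daisy, mint, lime, plum, pear.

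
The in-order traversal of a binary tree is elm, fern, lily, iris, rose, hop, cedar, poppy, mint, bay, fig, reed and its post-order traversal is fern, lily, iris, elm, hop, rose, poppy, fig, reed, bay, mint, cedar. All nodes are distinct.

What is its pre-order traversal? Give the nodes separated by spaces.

cedar rose elm iris lily fern hop mint poppy bay reed fig

The last element of post-order is the root; it splits in-order into left and right subtrees.
Root cedar: left subtree has 6 nodes {elm, fern, lily, iris, rose, hop}, right has 5 {poppy, mint, bay, fig, reed}.
  Root rose: left subtree has 4 nodes {elm, fern, lily, iris}, right has 1 {hop}.
    Root elm: left subtree has 0 nodes { }, right has 3 {fern, lily, iris}.
      Root iris: left subtree has 2 nodes {fern, lily}, right has 0 { }.
        Root lily: left subtree has 1 node {fern}, right has 0 { }.
  Root mint: left subtree has 1 node {poppy}, right has 3 {bay, fig, reed}.
    Root bay: left subtree has 0 nodes { }, right has 2 {fig, reed}.
      Root reed: left subtree has 1 node {fig}, right has 0 { }.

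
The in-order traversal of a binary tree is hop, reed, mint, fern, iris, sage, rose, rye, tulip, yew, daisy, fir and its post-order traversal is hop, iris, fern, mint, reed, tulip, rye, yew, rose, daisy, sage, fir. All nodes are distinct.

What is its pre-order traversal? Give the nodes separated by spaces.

fir sage reed hop mint fern iris daisy rose yew rye tulip

The last element of post-order is the root; it splits in-order into left and right subtrees.
Root fir: left subtree has 11 nodes {hop, reed, mint, fern, iris, sage, rose, rye, tulip, yew, daisy}, right has 0 { }.
  Root sage: left subtree has 5 nodes {hop, reed, mint, fern, iris}, right has 5 {rose, rye, tulip, yew, daisy}.
    Root reed: left subtree has 1 node {hop}, right has 3 {mint, fern, iris}.
      Root mint: left subtree has 0 nodes { }, right has 2 {fern, iris}.
        Root fern: left subtree has 0 nodes { }, right has 1 {iris}.
    Root daisy: left subtree has 4 nodes {rose, rye, tulip, yew}, right has 0 { }.
      Root rose: left subtree has 0 nodes { }, right has 3 {rye, tulip, yew}.
        Root yew: left subtree has 2 nodes {rye, tulip}, right has 0 { }.
          Root rye: left subtree has 0 nodes { }, right has 1 {tulip}.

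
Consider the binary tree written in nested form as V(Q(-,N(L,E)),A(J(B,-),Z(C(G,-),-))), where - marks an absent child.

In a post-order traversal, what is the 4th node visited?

Post-order visits the left subtree, then the right subtree, then the node.
At V: go left to Q.
  At Q: no left child.
  At Q: go right to N.
    At N: go left to L.
      L is a leaf — visit L.
    At N: go right to E.
      E is a leaf — visit E.
    Visit N.
  Visit Q.
At V: go right to A.
  At A: go left to J.
    At J: go left to B.
      B is a leaf — visit B.
    At J: no right child.
    Visit J.
  At A: go right to Z.
    At Z: go left to C.
      At C: go left to G.
        G is a leaf — visit G.
      At C: no right child.
      Visit C.
    At Z: no right child.
    Visit Z.
  Visit A.
Visit V.
Full post-order sequence: L, E, N, Q, B, J, G, C, Z, A, V.

Q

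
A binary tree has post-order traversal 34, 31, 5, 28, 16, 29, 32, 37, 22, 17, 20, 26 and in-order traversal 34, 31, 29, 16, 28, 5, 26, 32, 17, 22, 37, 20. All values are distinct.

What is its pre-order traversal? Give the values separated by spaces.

The last element of post-order is the root; it splits in-order into left and right subtrees.
Root 26: left subtree has 6 nodes {34, 31, 29, 16, 28, 5}, right has 5 {32, 17, 22, 37, 20}.
  Root 29: left subtree has 2 nodes {34, 31}, right has 3 {16, 28, 5}.
    Root 31: left subtree has 1 node {34}, right has 0 { }.
    Root 16: left subtree has 0 nodes { }, right has 2 {28, 5}.
      Root 28: left subtree has 0 nodes { }, right has 1 {5}.
  Root 20: left subtree has 4 nodes {32, 17, 22, 37}, right has 0 { }.
    Root 17: left subtree has 1 node {32}, right has 2 {22, 37}.
      Root 22: left subtree has 0 nodes { }, right has 1 {37}.

26 29 31 34 16 28 5 20 17 32 22 37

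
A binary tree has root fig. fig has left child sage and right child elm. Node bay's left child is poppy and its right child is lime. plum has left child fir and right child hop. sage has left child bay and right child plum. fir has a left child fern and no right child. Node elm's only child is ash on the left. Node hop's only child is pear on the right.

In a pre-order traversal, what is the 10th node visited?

Pre-order visits the node, then its left subtree, then its right subtree.
Visit fig.
At fig: go left to sage.
  Visit sage.
  At sage: go left to bay.
    Visit bay.
    At bay: go left to poppy.
      poppy is a leaf — visit poppy.
    At bay: go right to lime.
      lime is a leaf — visit lime.
  At sage: go right to plum.
    Visit plum.
    At plum: go left to fir.
      Visit fir.
      At fir: go left to fern.
        fern is a leaf — visit fern.
      At fir: no right child.
    At plum: go right to hop.
      Visit hop.
      At hop: no left child.
      At hop: go right to pear.
        pear is a leaf — visit pear.
At fig: go right to elm.
  Visit elm.
  At elm: go left to ash.
    ash is a leaf — visit ash.
  At elm: no right child.
Full pre-order sequence: fig, sage, bay, poppy, lime, plum, fir, fern, hop, pear, elm, ash.

pear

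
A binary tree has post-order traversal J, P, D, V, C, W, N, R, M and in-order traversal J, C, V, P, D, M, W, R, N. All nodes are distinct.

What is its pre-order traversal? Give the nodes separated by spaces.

The last element of post-order is the root; it splits in-order into left and right subtrees.
Root M: left subtree has 5 nodes {J, C, V, P, D}, right has 3 {W, R, N}.
  Root C: left subtree has 1 node {J}, right has 3 {V, P, D}.
    Root V: left subtree has 0 nodes { }, right has 2 {P, D}.
      Root D: left subtree has 1 node {P}, right has 0 { }.
  Root R: left subtree has 1 node {W}, right has 1 {N}.

M C J V D P R W N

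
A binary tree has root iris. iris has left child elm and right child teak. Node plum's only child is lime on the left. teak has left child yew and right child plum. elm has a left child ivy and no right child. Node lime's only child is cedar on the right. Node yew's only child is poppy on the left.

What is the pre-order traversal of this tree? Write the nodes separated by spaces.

Pre-order visits the node, then its left subtree, then its right subtree.
Visit iris.
At iris: go left to elm.
  Visit elm.
  At elm: go left to ivy.
    ivy is a leaf — visit ivy.
  At elm: no right child.
At iris: go right to teak.
  Visit teak.
  At teak: go left to yew.
    Visit yew.
    At yew: go left to poppy.
      poppy is a leaf — visit poppy.
    At yew: no right child.
  At teak: go right to plum.
    Visit plum.
    At plum: go left to lime.
      Visit lime.
      At lime: no left child.
      At lime: go right to cedar.
        cedar is a leaf — visit cedar.
    At plum: no right child.

iris elm ivy teak yew poppy plum lime cedar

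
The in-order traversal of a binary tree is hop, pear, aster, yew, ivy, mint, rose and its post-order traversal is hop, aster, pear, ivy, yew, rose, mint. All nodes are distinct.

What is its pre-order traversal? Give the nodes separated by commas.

mint, yew, pear, hop, aster, ivy, rose

The last element of post-order is the root; it splits in-order into left and right subtrees.
Root mint: left subtree has 5 nodes {hop, pear, aster, yew, ivy}, right has 1 {rose}.
  Root yew: left subtree has 3 nodes {hop, pear, aster}, right has 1 {ivy}.
    Root pear: left subtree has 1 node {hop}, right has 1 {aster}.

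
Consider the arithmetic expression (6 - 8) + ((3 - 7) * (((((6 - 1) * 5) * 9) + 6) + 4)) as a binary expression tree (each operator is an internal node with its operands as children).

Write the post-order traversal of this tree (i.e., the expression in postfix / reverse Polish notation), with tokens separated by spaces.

6 8 - 3 7 - 6 1 - 5 * 9 * 6 + 4 + * +

Post-order on an expression tree gives postfix notation: for each operator, emit left operand, right operand, then the operator.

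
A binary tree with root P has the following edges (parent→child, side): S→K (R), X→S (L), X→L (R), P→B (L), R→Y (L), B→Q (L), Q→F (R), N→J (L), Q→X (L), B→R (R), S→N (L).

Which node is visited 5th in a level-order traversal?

X

Level-order visits nodes level by level from the root, left to right within each level.
Level 0: P
Level 1: B
Level 2: Q, R
Level 3: X, F, Y
Level 4: S, L
Level 5: N, K
Level 6: J
Full level-order sequence: P, B, Q, R, X, F, Y, S, L, N, K, J.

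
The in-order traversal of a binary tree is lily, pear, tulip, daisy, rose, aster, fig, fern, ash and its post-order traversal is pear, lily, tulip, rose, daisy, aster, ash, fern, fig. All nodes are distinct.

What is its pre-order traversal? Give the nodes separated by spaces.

fig aster daisy tulip lily pear rose fern ash

The last element of post-order is the root; it splits in-order into left and right subtrees.
Root fig: left subtree has 6 nodes {lily, pear, tulip, daisy, rose, aster}, right has 2 {fern, ash}.
  Root aster: left subtree has 5 nodes {lily, pear, tulip, daisy, rose}, right has 0 { }.
    Root daisy: left subtree has 3 nodes {lily, pear, tulip}, right has 1 {rose}.
      Root tulip: left subtree has 2 nodes {lily, pear}, right has 0 { }.
        Root lily: left subtree has 0 nodes { }, right has 1 {pear}.
  Root fern: left subtree has 0 nodes { }, right has 1 {ash}.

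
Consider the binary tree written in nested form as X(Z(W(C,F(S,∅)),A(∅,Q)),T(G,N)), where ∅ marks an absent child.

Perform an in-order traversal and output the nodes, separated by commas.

C, W, S, F, Z, A, Q, X, G, T, N

In-order visits the left subtree, then the node, then the right subtree.
At X: go left to Z.
  At Z: go left to W.
    At W: go left to C.
      C is a leaf — visit C.
    Visit W.
    At W: go right to F.
      At F: go left to S.
        S is a leaf — visit S.
      Visit F.
      At F: no right child.
  Visit Z.
  At Z: go right to A.
    At A: no left child.
    Visit A.
    At A: go right to Q.
      Q is a leaf — visit Q.
Visit X.
At X: go right to T.
  At T: go left to G.
    G is a leaf — visit G.
  Visit T.
  At T: go right to N.
    N is a leaf — visit N.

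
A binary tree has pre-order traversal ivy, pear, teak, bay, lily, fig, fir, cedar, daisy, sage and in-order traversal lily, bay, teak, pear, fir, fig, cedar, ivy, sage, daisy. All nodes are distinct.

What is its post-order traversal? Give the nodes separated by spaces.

lily bay teak fir cedar fig pear sage daisy ivy

The first element of pre-order is the root; it splits in-order into left and right subtrees.
Root ivy: left subtree has 7 nodes {lily, bay, teak, pear, fir, fig, cedar}, right has 2 {sage, daisy}.
  Root pear: left subtree has 3 nodes {lily, bay, teak}, right has 3 {fir, fig, cedar}.
    Root teak: left subtree has 2 nodes {lily, bay}, right has 0 { }.
      Root bay: left subtree has 1 node {lily}, right has 0 { }.
    Root fig: left subtree has 1 node {fir}, right has 1 {cedar}.
  Root daisy: left subtree has 1 node {sage}, right has 0 { }.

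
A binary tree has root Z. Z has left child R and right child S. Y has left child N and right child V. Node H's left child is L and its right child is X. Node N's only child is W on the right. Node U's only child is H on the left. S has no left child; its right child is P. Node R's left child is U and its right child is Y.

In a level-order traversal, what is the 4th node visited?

U

Level-order visits nodes level by level from the root, left to right within each level.
Level 0: Z
Level 1: R, S
Level 2: U, Y, P
Level 3: H, N, V
Level 4: L, X, W
Full level-order sequence: Z, R, S, U, Y, P, H, N, V, L, X, W.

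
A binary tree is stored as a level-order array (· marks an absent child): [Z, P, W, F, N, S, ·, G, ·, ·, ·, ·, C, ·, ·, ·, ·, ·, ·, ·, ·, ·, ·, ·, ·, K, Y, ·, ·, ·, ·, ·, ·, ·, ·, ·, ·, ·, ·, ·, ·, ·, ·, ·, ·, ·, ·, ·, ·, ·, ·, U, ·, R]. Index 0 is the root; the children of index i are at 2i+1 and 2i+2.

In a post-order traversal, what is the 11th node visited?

Post-order visits the left subtree, then the right subtree, then the node.
At Z: go left to P.
  At P: go left to F.
    At F: go left to G.
      G is a leaf — visit G.
    At F: no right child.
    Visit F.
  At P: go right to N.
    N is a leaf — visit N.
  Visit P.
At Z: go right to W.
  At W: go left to S.
    At S: no left child.
    At S: go right to C.
      At C: go left to K.
        At K: go left to U.
          U is a leaf — visit U.
        At K: no right child.
        Visit K.
      At C: go right to Y.
        At Y: go left to R.
          R is a leaf — visit R.
        At Y: no right child.
        Visit Y.
      Visit C.
    Visit S.
  At W: no right child.
  Visit W.
Visit Z.
Full post-order sequence: G, F, N, P, U, K, R, Y, C, S, W, Z.

W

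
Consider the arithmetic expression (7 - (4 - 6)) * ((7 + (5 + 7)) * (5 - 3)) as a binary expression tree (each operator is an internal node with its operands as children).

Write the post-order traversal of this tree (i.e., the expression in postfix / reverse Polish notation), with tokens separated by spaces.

7 4 6 - - 7 5 7 + + 5 3 - * *

Post-order on an expression tree gives postfix notation: for each operator, emit left operand, right operand, then the operator.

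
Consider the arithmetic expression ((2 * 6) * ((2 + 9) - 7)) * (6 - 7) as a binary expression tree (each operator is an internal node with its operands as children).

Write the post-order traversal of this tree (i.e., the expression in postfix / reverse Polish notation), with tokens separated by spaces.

Post-order on an expression tree gives postfix notation: for each operator, emit left operand, right operand, then the operator.

2 6 * 2 9 + 7 - * 6 7 - *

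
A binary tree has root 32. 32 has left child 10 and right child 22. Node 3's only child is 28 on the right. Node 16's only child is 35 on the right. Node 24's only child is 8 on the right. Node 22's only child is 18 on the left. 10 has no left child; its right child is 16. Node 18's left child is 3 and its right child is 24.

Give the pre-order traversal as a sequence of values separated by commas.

32, 10, 16, 35, 22, 18, 3, 28, 24, 8

Pre-order visits the node, then its left subtree, then its right subtree.
Visit 32.
At 32: go left to 10.
  Visit 10.
  At 10: no left child.
  At 10: go right to 16.
    Visit 16.
    At 16: no left child.
    At 16: go right to 35.
      35 is a leaf — visit 35.
At 32: go right to 22.
  Visit 22.
  At 22: go left to 18.
    Visit 18.
    At 18: go left to 3.
      Visit 3.
      At 3: no left child.
      At 3: go right to 28.
        28 is a leaf — visit 28.
    At 18: go right to 24.
      Visit 24.
      At 24: no left child.
      At 24: go right to 8.
        8 is a leaf — visit 8.
  At 22: no right child.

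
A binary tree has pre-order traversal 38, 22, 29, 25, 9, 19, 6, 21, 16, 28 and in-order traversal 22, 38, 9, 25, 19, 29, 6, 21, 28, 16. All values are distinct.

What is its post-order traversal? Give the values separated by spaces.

22 9 19 25 28 16 21 6 29 38

The first element of pre-order is the root; it splits in-order into left and right subtrees.
Root 38: left subtree has 1 node {22}, right has 8 {9, 25, 19, 29, 6, 21, 28, 16}.
  Root 29: left subtree has 3 nodes {9, 25, 19}, right has 4 {6, 21, 28, 16}.
    Root 25: left subtree has 1 node {9}, right has 1 {19}.
    Root 6: left subtree has 0 nodes { }, right has 3 {21, 28, 16}.
      Root 21: left subtree has 0 nodes { }, right has 2 {28, 16}.
        Root 16: left subtree has 1 node {28}, right has 0 { }.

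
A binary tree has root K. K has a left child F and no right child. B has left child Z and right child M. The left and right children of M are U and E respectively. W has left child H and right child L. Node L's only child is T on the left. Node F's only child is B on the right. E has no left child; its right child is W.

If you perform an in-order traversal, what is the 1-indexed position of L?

In-order visits the left subtree, then the node, then the right subtree.
At K: go left to F.
  At F: no left child.
  Visit F.
  At F: go right to B.
    At B: go left to Z.
      Z is a leaf — visit Z.
    Visit B.
    At B: go right to M.
      At M: go left to U.
        U is a leaf — visit U.
      Visit M.
      At M: go right to E.
        At E: no left child.
        Visit E.
        At E: go right to W.
          At W: go left to H.
            H is a leaf — visit H.
          Visit W.
          At W: go right to L.
            At L: go left to T.
              T is a leaf — visit T.
            Visit L.
            At L: no right child.
Visit K.
At K: no right child.
Full in-order sequence: F, Z, B, U, M, E, H, W, T, L, K.

10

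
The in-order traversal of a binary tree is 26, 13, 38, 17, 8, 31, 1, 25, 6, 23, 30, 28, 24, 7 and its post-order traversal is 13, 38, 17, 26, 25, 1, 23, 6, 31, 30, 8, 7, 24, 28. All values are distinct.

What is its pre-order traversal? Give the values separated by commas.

28, 8, 26, 17, 38, 13, 30, 31, 6, 1, 25, 23, 24, 7

The last element of post-order is the root; it splits in-order into left and right subtrees.
Root 28: left subtree has 11 nodes {26, 13, 38, 17, 8, 31, 1, 25, 6, 23, 30}, right has 2 {24, 7}.
  Root 8: left subtree has 4 nodes {26, 13, 38, 17}, right has 6 {31, 1, 25, 6, 23, 30}.
    Root 26: left subtree has 0 nodes { }, right has 3 {13, 38, 17}.
      Root 17: left subtree has 2 nodes {13, 38}, right has 0 { }.
        Root 38: left subtree has 1 node {13}, right has 0 { }.
    Root 30: left subtree has 5 nodes {31, 1, 25, 6, 23}, right has 0 { }.
      Root 31: left subtree has 0 nodes { }, right has 4 {1, 25, 6, 23}.
        Root 6: left subtree has 2 nodes {1, 25}, right has 1 {23}.
          Root 1: left subtree has 0 nodes { }, right has 1 {25}.
  Root 24: left subtree has 0 nodes { }, right has 1 {7}.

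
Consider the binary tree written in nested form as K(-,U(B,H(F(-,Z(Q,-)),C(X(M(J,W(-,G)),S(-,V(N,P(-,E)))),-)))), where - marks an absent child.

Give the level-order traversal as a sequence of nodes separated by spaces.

Level-order visits nodes level by level from the root, left to right within each level.
Level 0: K
Level 1: U
Level 2: B, H
Level 3: F, C
Level 4: Z, X
Level 5: Q, M, S
Level 6: J, W, V
Level 7: G, N, P
Level 8: E

K U B H F C Z X Q M S J W V G N P E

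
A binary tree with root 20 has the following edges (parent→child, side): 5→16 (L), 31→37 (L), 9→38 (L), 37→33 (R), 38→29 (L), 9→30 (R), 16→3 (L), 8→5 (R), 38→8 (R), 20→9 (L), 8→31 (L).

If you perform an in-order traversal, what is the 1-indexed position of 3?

7

In-order visits the left subtree, then the node, then the right subtree.
At 20: go left to 9.
  At 9: go left to 38.
    At 38: go left to 29.
      29 is a leaf — visit 29.
    Visit 38.
    At 38: go right to 8.
      At 8: go left to 31.
        At 31: go left to 37.
          At 37: no left child.
          Visit 37.
          At 37: go right to 33.
            33 is a leaf — visit 33.
        Visit 31.
        At 31: no right child.
      Visit 8.
      At 8: go right to 5.
        At 5: go left to 16.
          At 16: go left to 3.
            3 is a leaf — visit 3.
          Visit 16.
          At 16: no right child.
        Visit 5.
        At 5: no right child.
  Visit 9.
  At 9: go right to 30.
    30 is a leaf — visit 30.
Visit 20.
At 20: no right child.
Full in-order sequence: 29, 38, 37, 33, 31, 8, 3, 16, 5, 9, 30, 20.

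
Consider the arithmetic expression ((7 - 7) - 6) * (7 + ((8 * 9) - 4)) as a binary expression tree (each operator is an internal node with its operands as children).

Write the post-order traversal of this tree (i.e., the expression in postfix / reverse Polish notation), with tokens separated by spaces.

Post-order on an expression tree gives postfix notation: for each operator, emit left operand, right operand, then the operator.

7 7 - 6 - 7 8 9 * 4 - + *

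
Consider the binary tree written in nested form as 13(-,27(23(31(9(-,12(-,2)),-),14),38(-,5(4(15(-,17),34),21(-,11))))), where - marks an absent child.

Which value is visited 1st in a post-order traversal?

2

Post-order visits the left subtree, then the right subtree, then the node.
At 13: no left child.
At 13: go right to 27.
  At 27: go left to 23.
    At 23: go left to 31.
      At 31: go left to 9.
        At 9: no left child.
        At 9: go right to 12.
          At 12: no left child.
          At 12: go right to 2.
            2 is a leaf — visit 2.
          Visit 12.
        Visit 9.
      At 31: no right child.
      Visit 31.
    At 23: go right to 14.
      14 is a leaf — visit 14.
    Visit 23.
  At 27: go right to 38.
    At 38: no left child.
    At 38: go right to 5.
      At 5: go left to 4.
        At 4: go left to 15.
          At 15: no left child.
          At 15: go right to 17.
            17 is a leaf — visit 17.
          Visit 15.
        At 4: go right to 34.
          34 is a leaf — visit 34.
        Visit 4.
      At 5: go right to 21.
        At 21: no left child.
        At 21: go right to 11.
          11 is a leaf — visit 11.
        Visit 21.
      Visit 5.
    Visit 38.
  Visit 27.
Visit 13.
Full post-order sequence: 2, 12, 9, 31, 14, 23, 17, 15, 34, 4, 11, 21, 5, 38, 27, 13.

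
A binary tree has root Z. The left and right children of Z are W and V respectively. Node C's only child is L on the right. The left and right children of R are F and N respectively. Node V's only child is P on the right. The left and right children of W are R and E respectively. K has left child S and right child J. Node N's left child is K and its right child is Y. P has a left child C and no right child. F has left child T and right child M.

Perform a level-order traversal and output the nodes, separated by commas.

Z, W, V, R, E, P, F, N, C, T, M, K, Y, L, S, J

Level-order visits nodes level by level from the root, left to right within each level.
Level 0: Z
Level 1: W, V
Level 2: R, E, P
Level 3: F, N, C
Level 4: T, M, K, Y, L
Level 5: S, J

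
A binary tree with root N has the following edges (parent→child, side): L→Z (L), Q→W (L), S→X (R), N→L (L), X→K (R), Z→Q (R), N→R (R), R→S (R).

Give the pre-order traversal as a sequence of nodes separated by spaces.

Pre-order visits the node, then its left subtree, then its right subtree.
Visit N.
At N: go left to L.
  Visit L.
  At L: go left to Z.
    Visit Z.
    At Z: no left child.
    At Z: go right to Q.
      Visit Q.
      At Q: go left to W.
        W is a leaf — visit W.
      At Q: no right child.
  At L: no right child.
At N: go right to R.
  Visit R.
  At R: no left child.
  At R: go right to S.
    Visit S.
    At S: no left child.
    At S: go right to X.
      Visit X.
      At X: no left child.
      At X: go right to K.
        K is a leaf — visit K.

N L Z Q W R S X K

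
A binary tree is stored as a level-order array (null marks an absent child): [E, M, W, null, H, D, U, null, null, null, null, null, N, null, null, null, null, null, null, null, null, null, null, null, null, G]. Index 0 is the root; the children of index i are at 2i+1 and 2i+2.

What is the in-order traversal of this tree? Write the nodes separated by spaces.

M H E D G N W U

In-order visits the left subtree, then the node, then the right subtree.
At E: go left to M.
  At M: no left child.
  Visit M.
  At M: go right to H.
    H is a leaf — visit H.
Visit E.
At E: go right to W.
  At W: go left to D.
    At D: no left child.
    Visit D.
    At D: go right to N.
      At N: go left to G.
        G is a leaf — visit G.
      Visit N.
      At N: no right child.
  Visit W.
  At W: go right to U.
    U is a leaf — visit U.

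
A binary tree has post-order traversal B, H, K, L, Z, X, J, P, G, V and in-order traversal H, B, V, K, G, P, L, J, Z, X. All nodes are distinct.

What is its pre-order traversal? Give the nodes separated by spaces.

V H B G K P J L X Z

The last element of post-order is the root; it splits in-order into left and right subtrees.
Root V: left subtree has 2 nodes {H, B}, right has 7 {K, G, P, L, J, Z, X}.
  Root H: left subtree has 0 nodes { }, right has 1 {B}.
  Root G: left subtree has 1 node {K}, right has 5 {P, L, J, Z, X}.
    Root P: left subtree has 0 nodes { }, right has 4 {L, J, Z, X}.
      Root J: left subtree has 1 node {L}, right has 2 {Z, X}.
        Root X: left subtree has 1 node {Z}, right has 0 { }.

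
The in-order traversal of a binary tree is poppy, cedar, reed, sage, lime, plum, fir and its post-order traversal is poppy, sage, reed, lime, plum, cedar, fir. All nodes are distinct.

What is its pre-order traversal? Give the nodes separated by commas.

fir, cedar, poppy, plum, lime, reed, sage

The last element of post-order is the root; it splits in-order into left and right subtrees.
Root fir: left subtree has 6 nodes {poppy, cedar, reed, sage, lime, plum}, right has 0 { }.
  Root cedar: left subtree has 1 node {poppy}, right has 4 {reed, sage, lime, plum}.
    Root plum: left subtree has 3 nodes {reed, sage, lime}, right has 0 { }.
      Root lime: left subtree has 2 nodes {reed, sage}, right has 0 { }.
        Root reed: left subtree has 0 nodes { }, right has 1 {sage}.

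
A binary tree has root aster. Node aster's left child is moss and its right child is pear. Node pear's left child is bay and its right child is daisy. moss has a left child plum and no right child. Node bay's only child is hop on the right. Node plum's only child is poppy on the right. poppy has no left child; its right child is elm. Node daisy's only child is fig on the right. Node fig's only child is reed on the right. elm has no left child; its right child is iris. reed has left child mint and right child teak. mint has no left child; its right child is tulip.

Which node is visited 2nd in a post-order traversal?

Post-order visits the left subtree, then the right subtree, then the node.
At aster: go left to moss.
  At moss: go left to plum.
    At plum: no left child.
    At plum: go right to poppy.
      At poppy: no left child.
      At poppy: go right to elm.
        At elm: no left child.
        At elm: go right to iris.
          iris is a leaf — visit iris.
        Visit elm.
      Visit poppy.
    Visit plum.
  At moss: no right child.
  Visit moss.
At aster: go right to pear.
  At pear: go left to bay.
    At bay: no left child.
    At bay: go right to hop.
      hop is a leaf — visit hop.
    Visit bay.
  At pear: go right to daisy.
    At daisy: no left child.
    At daisy: go right to fig.
      At fig: no left child.
      At fig: go right to reed.
        At reed: go left to mint.
          At mint: no left child.
          At mint: go right to tulip.
            tulip is a leaf — visit tulip.
          Visit mint.
        At reed: go right to teak.
          teak is a leaf — visit teak.
        Visit reed.
      Visit fig.
    Visit daisy.
  Visit pear.
Visit aster.
Full post-order sequence: iris, elm, poppy, plum, moss, hop, bay, tulip, mint, teak, reed, fig, daisy, pear, aster.

elm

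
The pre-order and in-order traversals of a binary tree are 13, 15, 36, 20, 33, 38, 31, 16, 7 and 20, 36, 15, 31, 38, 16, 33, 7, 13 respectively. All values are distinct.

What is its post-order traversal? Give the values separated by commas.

20, 36, 31, 16, 38, 7, 33, 15, 13

The first element of pre-order is the root; it splits in-order into left and right subtrees.
Root 13: left subtree has 8 nodes {20, 36, 15, 31, 38, 16, 33, 7}, right has 0 { }.
  Root 15: left subtree has 2 nodes {20, 36}, right has 5 {31, 38, 16, 33, 7}.
    Root 36: left subtree has 1 node {20}, right has 0 { }.
    Root 33: left subtree has 3 nodes {31, 38, 16}, right has 1 {7}.
      Root 38: left subtree has 1 node {31}, right has 1 {16}.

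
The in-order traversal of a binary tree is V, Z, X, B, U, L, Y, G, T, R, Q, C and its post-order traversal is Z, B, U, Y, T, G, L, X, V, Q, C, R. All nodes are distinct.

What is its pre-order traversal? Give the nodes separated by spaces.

The last element of post-order is the root; it splits in-order into left and right subtrees.
Root R: left subtree has 9 nodes {V, Z, X, B, U, L, Y, G, T}, right has 2 {Q, C}.
  Root V: left subtree has 0 nodes { }, right has 8 {Z, X, B, U, L, Y, G, T}.
    Root X: left subtree has 1 node {Z}, right has 6 {B, U, L, Y, G, T}.
      Root L: left subtree has 2 nodes {B, U}, right has 3 {Y, G, T}.
        Root U: left subtree has 1 node {B}, right has 0 { }.
        Root G: left subtree has 1 node {Y}, right has 1 {T}.
  Root C: left subtree has 1 node {Q}, right has 0 { }.

R V X Z L U B G Y T C Q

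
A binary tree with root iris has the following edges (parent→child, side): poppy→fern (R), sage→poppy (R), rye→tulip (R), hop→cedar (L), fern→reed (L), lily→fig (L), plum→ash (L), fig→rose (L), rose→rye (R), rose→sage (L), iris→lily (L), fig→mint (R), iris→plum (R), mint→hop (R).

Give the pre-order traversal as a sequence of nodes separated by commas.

Pre-order visits the node, then its left subtree, then its right subtree.
Visit iris.
At iris: go left to lily.
  Visit lily.
  At lily: go left to fig.
    Visit fig.
    At fig: go left to rose.
      Visit rose.
      At rose: go left to sage.
        Visit sage.
        At sage: no left child.
        At sage: go right to poppy.
          Visit poppy.
          At poppy: no left child.
          At poppy: go right to fern.
            Visit fern.
            At fern: go left to reed.
              reed is a leaf — visit reed.
            At fern: no right child.
      At rose: go right to rye.
        Visit rye.
        At rye: no left child.
        At rye: go right to tulip.
          tulip is a leaf — visit tulip.
    At fig: go right to mint.
      Visit mint.
      At mint: no left child.
      At mint: go right to hop.
        Visit hop.
        At hop: go left to cedar.
          cedar is a leaf — visit cedar.
        At hop: no right child.
  At lily: no right child.
At iris: go right to plum.
  Visit plum.
  At plum: go left to ash.
    ash is a leaf — visit ash.
  At plum: no right child.

iris, lily, fig, rose, sage, poppy, fern, reed, rye, tulip, mint, hop, cedar, plum, ash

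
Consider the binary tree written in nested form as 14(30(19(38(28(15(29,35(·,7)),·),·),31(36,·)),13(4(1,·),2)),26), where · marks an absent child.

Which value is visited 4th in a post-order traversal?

15

Post-order visits the left subtree, then the right subtree, then the node.
At 14: go left to 30.
  At 30: go left to 19.
    At 19: go left to 38.
      At 38: go left to 28.
        At 28: go left to 15.
          At 15: go left to 29.
            29 is a leaf — visit 29.
          At 15: go right to 35.
            At 35: no left child.
            At 35: go right to 7.
              7 is a leaf — visit 7.
            Visit 35.
          Visit 15.
        At 28: no right child.
        Visit 28.
      At 38: no right child.
      Visit 38.
    At 19: go right to 31.
      At 31: go left to 36.
        36 is a leaf — visit 36.
      At 31: no right child.
      Visit 31.
    Visit 19.
  At 30: go right to 13.
    At 13: go left to 4.
      At 4: go left to 1.
        1 is a leaf — visit 1.
      At 4: no right child.
      Visit 4.
    At 13: go right to 2.
      2 is a leaf — visit 2.
    Visit 13.
  Visit 30.
At 14: go right to 26.
  26 is a leaf — visit 26.
Visit 14.
Full post-order sequence: 29, 7, 35, 15, 28, 38, 36, 31, 19, 1, 4, 2, 13, 30, 26, 14.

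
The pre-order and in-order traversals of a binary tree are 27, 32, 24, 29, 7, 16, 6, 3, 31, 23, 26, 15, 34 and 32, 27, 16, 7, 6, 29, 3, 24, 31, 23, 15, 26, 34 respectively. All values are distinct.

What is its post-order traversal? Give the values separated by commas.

32, 16, 6, 7, 3, 29, 15, 34, 26, 23, 31, 24, 27

The first element of pre-order is the root; it splits in-order into left and right subtrees.
Root 27: left subtree has 1 node {32}, right has 11 {16, 7, 6, 29, 3, 24, 31, 23, 15, 26, 34}.
  Root 24: left subtree has 5 nodes {16, 7, 6, 29, 3}, right has 5 {31, 23, 15, 26, 34}.
    Root 29: left subtree has 3 nodes {16, 7, 6}, right has 1 {3}.
      Root 7: left subtree has 1 node {16}, right has 1 {6}.
    Root 31: left subtree has 0 nodes { }, right has 4 {23, 15, 26, 34}.
      Root 23: left subtree has 0 nodes { }, right has 3 {15, 26, 34}.
        Root 26: left subtree has 1 node {15}, right has 1 {34}.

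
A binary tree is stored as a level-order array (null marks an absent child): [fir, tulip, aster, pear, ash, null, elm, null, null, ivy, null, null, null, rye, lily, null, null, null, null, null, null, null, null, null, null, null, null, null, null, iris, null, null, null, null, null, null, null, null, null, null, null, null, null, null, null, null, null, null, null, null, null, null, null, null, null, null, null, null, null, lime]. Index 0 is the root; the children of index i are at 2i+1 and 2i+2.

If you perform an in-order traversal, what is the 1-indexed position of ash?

In-order visits the left subtree, then the node, then the right subtree.
At fir: go left to tulip.
  At tulip: go left to pear.
    pear is a leaf — visit pear.
  Visit tulip.
  At tulip: go right to ash.
    At ash: go left to ivy.
      ivy is a leaf — visit ivy.
    Visit ash.
    At ash: no right child.
Visit fir.
At fir: go right to aster.
  At aster: no left child.
  Visit aster.
  At aster: go right to elm.
    At elm: go left to rye.
      rye is a leaf — visit rye.
    Visit elm.
    At elm: go right to lily.
      At lily: go left to iris.
        At iris: go left to lime.
          lime is a leaf — visit lime.
        Visit iris.
        At iris: no right child.
      Visit lily.
      At lily: no right child.
Full in-order sequence: pear, tulip, ivy, ash, fir, aster, rye, elm, lime, iris, lily.

4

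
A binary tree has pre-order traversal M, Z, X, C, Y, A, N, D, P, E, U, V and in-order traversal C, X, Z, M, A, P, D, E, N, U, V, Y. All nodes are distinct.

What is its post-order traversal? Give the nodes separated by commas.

The first element of pre-order is the root; it splits in-order into left and right subtrees.
Root M: left subtree has 3 nodes {C, X, Z}, right has 8 {A, P, D, E, N, U, V, Y}.
  Root Z: left subtree has 2 nodes {C, X}, right has 0 { }.
    Root X: left subtree has 1 node {C}, right has 0 { }.
  Root Y: left subtree has 7 nodes {A, P, D, E, N, U, V}, right has 0 { }.
    Root A: left subtree has 0 nodes { }, right has 6 {P, D, E, N, U, V}.
      Root N: left subtree has 3 nodes {P, D, E}, right has 2 {U, V}.
        Root D: left subtree has 1 node {P}, right has 1 {E}.
        Root U: left subtree has 0 nodes { }, right has 1 {V}.

C, X, Z, P, E, D, V, U, N, A, Y, M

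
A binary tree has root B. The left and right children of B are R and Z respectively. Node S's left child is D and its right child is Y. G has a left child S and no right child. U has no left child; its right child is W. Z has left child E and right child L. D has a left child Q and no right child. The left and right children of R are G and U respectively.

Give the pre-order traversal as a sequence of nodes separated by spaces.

B R G S D Q Y U W Z E L

Pre-order visits the node, then its left subtree, then its right subtree.
Visit B.
At B: go left to R.
  Visit R.
  At R: go left to G.
    Visit G.
    At G: go left to S.
      Visit S.
      At S: go left to D.
        Visit D.
        At D: go left to Q.
          Q is a leaf — visit Q.
        At D: no right child.
      At S: go right to Y.
        Y is a leaf — visit Y.
    At G: no right child.
  At R: go right to U.
    Visit U.
    At U: no left child.
    At U: go right to W.
      W is a leaf — visit W.
At B: go right to Z.
  Visit Z.
  At Z: go left to E.
    E is a leaf — visit E.
  At Z: go right to L.
    L is a leaf — visit L.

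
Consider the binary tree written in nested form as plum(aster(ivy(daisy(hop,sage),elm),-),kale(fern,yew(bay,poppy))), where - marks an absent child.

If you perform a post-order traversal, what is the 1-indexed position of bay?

8

Post-order visits the left subtree, then the right subtree, then the node.
At plum: go left to aster.
  At aster: go left to ivy.
    At ivy: go left to daisy.
      At daisy: go left to hop.
        hop is a leaf — visit hop.
      At daisy: go right to sage.
        sage is a leaf — visit sage.
      Visit daisy.
    At ivy: go right to elm.
      elm is a leaf — visit elm.
    Visit ivy.
  At aster: no right child.
  Visit aster.
At plum: go right to kale.
  At kale: go left to fern.
    fern is a leaf — visit fern.
  At kale: go right to yew.
    At yew: go left to bay.
      bay is a leaf — visit bay.
    At yew: go right to poppy.
      poppy is a leaf — visit poppy.
    Visit yew.
  Visit kale.
Visit plum.
Full post-order sequence: hop, sage, daisy, elm, ivy, aster, fern, bay, poppy, yew, kale, plum.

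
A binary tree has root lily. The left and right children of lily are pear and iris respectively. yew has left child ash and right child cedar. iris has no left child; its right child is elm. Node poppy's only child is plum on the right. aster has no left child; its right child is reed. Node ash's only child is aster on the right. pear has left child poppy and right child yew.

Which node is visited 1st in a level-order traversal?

Level-order visits nodes level by level from the root, left to right within each level.
Level 0: lily
Level 1: pear, iris
Level 2: poppy, yew, elm
Level 3: plum, ash, cedar
Level 4: aster
Level 5: reed
Full level-order sequence: lily, pear, iris, poppy, yew, elm, plum, ash, cedar, aster, reed.

lily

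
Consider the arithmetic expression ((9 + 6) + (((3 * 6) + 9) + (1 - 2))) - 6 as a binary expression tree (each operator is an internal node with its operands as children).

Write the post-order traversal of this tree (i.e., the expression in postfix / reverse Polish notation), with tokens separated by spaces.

9 6 + 3 6 * 9 + 1 2 - + + 6 -

Post-order on an expression tree gives postfix notation: for each operator, emit left operand, right operand, then the operator.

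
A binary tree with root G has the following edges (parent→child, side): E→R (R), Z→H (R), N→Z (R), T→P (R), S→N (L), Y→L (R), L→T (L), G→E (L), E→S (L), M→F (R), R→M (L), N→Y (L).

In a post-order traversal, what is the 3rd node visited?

L

Post-order visits the left subtree, then the right subtree, then the node.
At G: go left to E.
  At E: go left to S.
    At S: go left to N.
      At N: go left to Y.
        At Y: no left child.
        At Y: go right to L.
          At L: go left to T.
            At T: no left child.
            At T: go right to P.
              P is a leaf — visit P.
            Visit T.
          At L: no right child.
          Visit L.
        Visit Y.
      At N: go right to Z.
        At Z: no left child.
        At Z: go right to H.
          H is a leaf — visit H.
        Visit Z.
      Visit N.
    At S: no right child.
    Visit S.
  At E: go right to R.
    At R: go left to M.
      At M: no left child.
      At M: go right to F.
        F is a leaf — visit F.
      Visit M.
    At R: no right child.
    Visit R.
  Visit E.
At G: no right child.
Visit G.
Full post-order sequence: P, T, L, Y, H, Z, N, S, F, M, R, E, G.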